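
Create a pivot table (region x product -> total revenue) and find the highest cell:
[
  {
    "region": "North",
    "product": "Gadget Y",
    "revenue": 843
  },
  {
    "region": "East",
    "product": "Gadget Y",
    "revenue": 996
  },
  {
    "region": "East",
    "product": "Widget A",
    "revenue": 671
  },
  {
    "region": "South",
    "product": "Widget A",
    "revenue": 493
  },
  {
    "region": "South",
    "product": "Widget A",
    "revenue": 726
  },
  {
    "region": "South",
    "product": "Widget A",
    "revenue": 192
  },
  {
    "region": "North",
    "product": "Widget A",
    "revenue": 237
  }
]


Pivot: region (rows) x product (columns) -> total revenue

     Gadget Y      Widget A    
East           996           671  
North          843           237  
South            0          1411  

Highest: South / Widget A = $1411

South / Widget A = $1411


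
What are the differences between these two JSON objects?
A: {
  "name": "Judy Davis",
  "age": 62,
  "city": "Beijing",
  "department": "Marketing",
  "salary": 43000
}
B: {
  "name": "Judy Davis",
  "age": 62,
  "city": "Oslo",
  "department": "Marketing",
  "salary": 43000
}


Comparing each field (in key order):
  name: same
  age: same
  city: DIFFERENT
  department: same
  salary: same
Differences:
  city: Beijing -> Oslo

1 field(s) changed

1 change: city


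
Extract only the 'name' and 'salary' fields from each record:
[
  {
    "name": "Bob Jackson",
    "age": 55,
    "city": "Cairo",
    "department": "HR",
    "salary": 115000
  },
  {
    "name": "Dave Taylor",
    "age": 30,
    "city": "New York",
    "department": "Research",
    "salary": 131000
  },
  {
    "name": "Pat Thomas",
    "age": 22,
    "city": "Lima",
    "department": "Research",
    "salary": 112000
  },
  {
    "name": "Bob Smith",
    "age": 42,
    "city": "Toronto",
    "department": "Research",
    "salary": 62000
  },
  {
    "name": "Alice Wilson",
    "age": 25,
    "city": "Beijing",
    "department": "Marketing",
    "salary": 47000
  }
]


Original: 5 records with fields: name, age, city, department, salary
Keep: ['name', 'salary']
Drop: ['age', 'city', 'department']
Result: 5 records, 2 fields each

[
  {
    "name": "Bob Jackson",
    "salary": 115000
  },
  {
    "name": "Dave Taylor",
    "salary": 131000
  },
  {
    "name": "Pat Thomas",
    "salary": 112000
  },
  {
    "name": "Bob Smith",
    "salary": 62000
  },
  {
    "name": "Alice Wilson",
    "salary": 47000
  }
]


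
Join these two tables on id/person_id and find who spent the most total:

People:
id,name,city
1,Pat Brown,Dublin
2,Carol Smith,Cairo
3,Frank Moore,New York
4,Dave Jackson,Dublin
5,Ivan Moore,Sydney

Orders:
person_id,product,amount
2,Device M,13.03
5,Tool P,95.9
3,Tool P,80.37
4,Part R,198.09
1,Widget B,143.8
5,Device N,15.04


Join on: people.id = orders.person_id

Joined rows:
  Carol Smith (Cairo) bought Device M for $13.03
  Ivan Moore (Sydney) bought Tool P for $95.9
  Frank Moore (New York) bought Tool P for $80.37
  Dave Jackson (Dublin) bought Part R for $198.09
  Pat Brown (Dublin) bought Widget B for $143.8
  Ivan Moore (Sydney) bought Device N for $15.04

Total per person:
  Dave Jackson: $198.09
  Pat Brown: $143.80
  Ivan Moore: $110.94
  Frank Moore: $80.37
  Carol Smith: $13.03

Top spender: Dave Jackson ($198.09)

Dave Jackson ($198.09)


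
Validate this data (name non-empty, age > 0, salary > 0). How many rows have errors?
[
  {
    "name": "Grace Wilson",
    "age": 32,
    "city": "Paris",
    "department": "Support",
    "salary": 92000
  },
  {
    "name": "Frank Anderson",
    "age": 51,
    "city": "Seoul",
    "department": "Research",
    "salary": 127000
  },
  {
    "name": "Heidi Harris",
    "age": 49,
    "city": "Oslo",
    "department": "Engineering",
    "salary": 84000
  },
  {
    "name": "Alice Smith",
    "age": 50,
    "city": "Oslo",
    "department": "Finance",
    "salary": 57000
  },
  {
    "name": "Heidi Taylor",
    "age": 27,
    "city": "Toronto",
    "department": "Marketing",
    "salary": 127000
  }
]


Validating 5 records:
Rules: name non-empty, age > 0, salary > 0

  Row 1 (Grace Wilson): OK
  Row 2 (Frank Anderson): OK
  Row 3 (Heidi Harris): OK
  Row 4 (Alice Smith): OK
  Row 5 (Heidi Taylor): OK

Total errors: 0

0 errors


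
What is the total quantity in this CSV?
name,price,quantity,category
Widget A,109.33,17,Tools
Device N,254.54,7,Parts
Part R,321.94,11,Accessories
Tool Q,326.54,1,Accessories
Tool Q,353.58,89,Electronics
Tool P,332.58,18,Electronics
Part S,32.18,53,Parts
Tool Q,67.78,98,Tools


Computing total quantity:
Values: [17, 7, 11, 1, 89, 18, 53, 98]
Sum = 294

294


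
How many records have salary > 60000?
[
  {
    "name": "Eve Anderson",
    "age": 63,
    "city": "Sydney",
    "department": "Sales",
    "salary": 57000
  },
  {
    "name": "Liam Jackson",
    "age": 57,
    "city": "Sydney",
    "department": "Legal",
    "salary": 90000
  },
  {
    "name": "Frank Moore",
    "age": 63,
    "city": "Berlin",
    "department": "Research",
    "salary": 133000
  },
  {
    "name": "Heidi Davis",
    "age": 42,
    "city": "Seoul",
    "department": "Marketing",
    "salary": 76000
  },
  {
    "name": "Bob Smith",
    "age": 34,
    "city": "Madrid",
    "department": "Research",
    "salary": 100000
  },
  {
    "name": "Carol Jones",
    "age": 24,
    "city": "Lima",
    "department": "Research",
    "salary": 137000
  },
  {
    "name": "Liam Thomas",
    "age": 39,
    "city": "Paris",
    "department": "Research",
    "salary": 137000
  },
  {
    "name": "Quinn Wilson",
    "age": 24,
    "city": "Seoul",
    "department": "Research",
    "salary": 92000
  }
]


Data: 8 records
Condition: salary > 60000

Checking each record:
  Eve Anderson: 57000
  Liam Jackson: 90000 MATCH
  Frank Moore: 133000 MATCH
  Heidi Davis: 76000 MATCH
  Bob Smith: 100000 MATCH
  Carol Jones: 137000 MATCH
  Liam Thomas: 137000 MATCH
  Quinn Wilson: 92000 MATCH

Count: 7

7


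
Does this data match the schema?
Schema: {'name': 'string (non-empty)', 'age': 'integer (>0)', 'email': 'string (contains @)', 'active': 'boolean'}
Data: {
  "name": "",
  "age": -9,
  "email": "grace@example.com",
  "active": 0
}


Validating each field against schema:
  name: FAIL ("" is an empty string)
  age: FAIL (-9 is not > 0)
  email: OK (string with @)
  active: FAIL (0 is not a boolean)

Result: INVALID (3 errors: name, age, active)

INVALID (3 errors: name, age, active)


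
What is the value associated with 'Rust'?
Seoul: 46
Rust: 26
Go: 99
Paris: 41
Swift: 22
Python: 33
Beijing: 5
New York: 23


Looking up key 'Rust'
Value: 26

26


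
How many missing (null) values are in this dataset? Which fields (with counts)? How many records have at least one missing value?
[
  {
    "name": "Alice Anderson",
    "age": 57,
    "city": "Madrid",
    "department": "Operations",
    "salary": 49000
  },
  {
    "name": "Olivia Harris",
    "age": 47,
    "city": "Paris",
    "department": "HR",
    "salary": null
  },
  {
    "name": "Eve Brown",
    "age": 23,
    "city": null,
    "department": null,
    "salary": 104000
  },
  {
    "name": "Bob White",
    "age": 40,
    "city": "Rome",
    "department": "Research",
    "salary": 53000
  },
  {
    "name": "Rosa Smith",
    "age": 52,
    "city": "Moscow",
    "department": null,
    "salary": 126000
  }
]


Checking for missing (null) values in 5 records:

  Alice Anderson: complete
  Olivia Harris: salary
  Eve Brown: city, department
  Bob White: complete
  Rosa Smith: department

Per field:
  name: 0 missing
  age: 0 missing
  city: 1 missing
  department: 2 missing
  salary: 1 missing

Total missing values: 4
Records with any missing: 3

4 missing values (city: 1, department: 2, salary: 1); 3 incomplete records


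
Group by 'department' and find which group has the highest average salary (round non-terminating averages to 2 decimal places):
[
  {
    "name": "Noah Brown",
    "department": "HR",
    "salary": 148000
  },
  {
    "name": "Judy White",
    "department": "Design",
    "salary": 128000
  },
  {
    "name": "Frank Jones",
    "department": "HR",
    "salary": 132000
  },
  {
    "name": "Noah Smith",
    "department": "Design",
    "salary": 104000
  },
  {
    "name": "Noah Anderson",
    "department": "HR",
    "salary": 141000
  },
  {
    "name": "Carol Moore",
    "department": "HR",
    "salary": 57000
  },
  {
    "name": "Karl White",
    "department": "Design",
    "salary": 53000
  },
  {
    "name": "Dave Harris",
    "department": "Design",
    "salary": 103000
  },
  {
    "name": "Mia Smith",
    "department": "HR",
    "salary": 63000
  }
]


Group by: department

Groups:
  Design: 4 people, avg salary = 388000/4 = $97000
  HR: 5 people, avg salary = 541000/5 = $108200

Highest average salary: HR ($108200)

HR ($108200)


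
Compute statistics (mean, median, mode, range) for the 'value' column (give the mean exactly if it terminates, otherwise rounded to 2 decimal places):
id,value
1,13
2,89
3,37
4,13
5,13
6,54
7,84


Data: [13, 89, 37, 13, 13, 54, 84]
Count: 7
Sum: 303
Mean: 303/7 ≈ 43.29 (rounded to 2 decimal places)
Sorted: [13, 13, 13, 37, 54, 84, 89]
Median: 37.0
Mode: 13 (3 times)
Range: 89 - 13 = 76
Min: 13, Max: 89

mean≈43.29, median=37.0, mode=13, range=76


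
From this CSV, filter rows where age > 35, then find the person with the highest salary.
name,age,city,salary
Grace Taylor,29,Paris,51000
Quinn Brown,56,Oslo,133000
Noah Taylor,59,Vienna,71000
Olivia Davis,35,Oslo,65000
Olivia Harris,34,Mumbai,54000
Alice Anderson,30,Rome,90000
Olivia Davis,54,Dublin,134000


Filter: age > 35
Sort by: salary (descending)

Filtered records (3):
  Olivia Davis, age 54, salary $134000
  Quinn Brown, age 56, salary $133000
  Noah Taylor, age 59, salary $71000

Highest salary: Olivia Davis ($134000)

Olivia Davis


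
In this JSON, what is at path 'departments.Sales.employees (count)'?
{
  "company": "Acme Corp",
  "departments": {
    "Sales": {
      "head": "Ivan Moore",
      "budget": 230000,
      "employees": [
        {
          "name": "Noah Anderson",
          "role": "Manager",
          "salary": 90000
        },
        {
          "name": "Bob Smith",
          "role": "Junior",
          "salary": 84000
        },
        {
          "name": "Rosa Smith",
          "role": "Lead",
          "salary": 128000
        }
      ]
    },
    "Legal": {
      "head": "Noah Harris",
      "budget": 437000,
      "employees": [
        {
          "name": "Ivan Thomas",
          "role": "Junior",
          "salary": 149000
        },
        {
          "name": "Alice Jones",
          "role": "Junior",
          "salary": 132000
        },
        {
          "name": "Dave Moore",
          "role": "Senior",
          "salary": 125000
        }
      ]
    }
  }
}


Path: departments.Sales.employees (count)

Navigate:
  -> departments
  -> Sales
  -> employees (array, length 3)

3


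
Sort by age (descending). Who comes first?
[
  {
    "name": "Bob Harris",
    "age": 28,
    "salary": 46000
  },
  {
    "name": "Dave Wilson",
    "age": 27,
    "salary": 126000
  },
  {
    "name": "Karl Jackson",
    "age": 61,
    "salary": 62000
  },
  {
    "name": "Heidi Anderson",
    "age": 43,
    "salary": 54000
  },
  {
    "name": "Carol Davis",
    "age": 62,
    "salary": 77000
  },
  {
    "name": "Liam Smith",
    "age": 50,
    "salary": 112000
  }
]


Sort by: age (descending)

Sorted order:
  1. Carol Davis (age = 62)
  2. Karl Jackson (age = 61)
  3. Liam Smith (age = 50)
  4. Heidi Anderson (age = 43)
  5. Bob Harris (age = 28)
  6. Dave Wilson (age = 27)

First: Carol Davis

Carol Davis


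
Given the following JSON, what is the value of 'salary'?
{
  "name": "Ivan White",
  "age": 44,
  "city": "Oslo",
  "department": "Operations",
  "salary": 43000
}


Looking up field 'salary'
Value: 43000

43000


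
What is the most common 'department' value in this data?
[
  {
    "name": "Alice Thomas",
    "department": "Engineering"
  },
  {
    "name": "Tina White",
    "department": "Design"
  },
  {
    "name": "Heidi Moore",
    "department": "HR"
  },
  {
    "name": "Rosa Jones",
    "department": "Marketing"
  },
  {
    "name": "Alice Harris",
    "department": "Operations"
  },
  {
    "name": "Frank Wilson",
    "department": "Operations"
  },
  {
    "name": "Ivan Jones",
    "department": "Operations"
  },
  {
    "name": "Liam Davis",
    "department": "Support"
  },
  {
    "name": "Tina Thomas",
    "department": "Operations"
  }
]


Counting 'department' values across 9 records:

  Operations: 4 ####
  Engineering: 1 #
  Design: 1 #
  HR: 1 #
  Marketing: 1 #
  Support: 1 #

Most common: Operations (4 times)

Operations (4 times)


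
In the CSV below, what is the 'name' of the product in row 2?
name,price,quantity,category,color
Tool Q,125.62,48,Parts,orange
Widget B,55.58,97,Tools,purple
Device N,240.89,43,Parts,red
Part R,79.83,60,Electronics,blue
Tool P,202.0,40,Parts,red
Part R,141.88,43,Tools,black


Query: Row 2 ('Widget B'), column 'name'
Value: Widget B

Widget B


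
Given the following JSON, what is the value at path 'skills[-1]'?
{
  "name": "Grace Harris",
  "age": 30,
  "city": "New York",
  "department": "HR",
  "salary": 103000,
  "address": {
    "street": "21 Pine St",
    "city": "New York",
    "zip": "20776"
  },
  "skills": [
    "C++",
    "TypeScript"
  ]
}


Query: skills[-1]
Path: skills -> last element
Value: TypeScript

TypeScript


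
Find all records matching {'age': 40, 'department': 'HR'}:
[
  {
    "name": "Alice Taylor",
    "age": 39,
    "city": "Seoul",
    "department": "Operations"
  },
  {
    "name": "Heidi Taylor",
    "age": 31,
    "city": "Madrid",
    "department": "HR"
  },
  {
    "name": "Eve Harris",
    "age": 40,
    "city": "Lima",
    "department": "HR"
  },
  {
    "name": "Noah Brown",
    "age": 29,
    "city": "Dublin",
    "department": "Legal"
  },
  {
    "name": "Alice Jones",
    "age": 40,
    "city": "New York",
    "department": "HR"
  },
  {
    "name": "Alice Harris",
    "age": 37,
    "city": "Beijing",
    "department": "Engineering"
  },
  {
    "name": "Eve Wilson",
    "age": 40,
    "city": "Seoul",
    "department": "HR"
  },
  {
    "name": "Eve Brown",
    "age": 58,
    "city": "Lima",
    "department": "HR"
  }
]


Search criteria: {'age': 40, 'department': 'HR'}

Checking 8 records:
  Alice Taylor: {age: 39, department: Operations}
  Heidi Taylor: {age: 31, department: HR}
  Eve Harris: {age: 40, department: HR} <-- MATCH
  Noah Brown: {age: 29, department: Legal}
  Alice Jones: {age: 40, department: HR} <-- MATCH
  Alice Harris: {age: 37, department: Engineering}
  Eve Wilson: {age: 40, department: HR} <-- MATCH
  Eve Brown: {age: 58, department: HR}

Matches: ["Eve Harris", "Alice Jones", "Eve Wilson"]

["Eve Harris", "Alice Jones", "Eve Wilson"]


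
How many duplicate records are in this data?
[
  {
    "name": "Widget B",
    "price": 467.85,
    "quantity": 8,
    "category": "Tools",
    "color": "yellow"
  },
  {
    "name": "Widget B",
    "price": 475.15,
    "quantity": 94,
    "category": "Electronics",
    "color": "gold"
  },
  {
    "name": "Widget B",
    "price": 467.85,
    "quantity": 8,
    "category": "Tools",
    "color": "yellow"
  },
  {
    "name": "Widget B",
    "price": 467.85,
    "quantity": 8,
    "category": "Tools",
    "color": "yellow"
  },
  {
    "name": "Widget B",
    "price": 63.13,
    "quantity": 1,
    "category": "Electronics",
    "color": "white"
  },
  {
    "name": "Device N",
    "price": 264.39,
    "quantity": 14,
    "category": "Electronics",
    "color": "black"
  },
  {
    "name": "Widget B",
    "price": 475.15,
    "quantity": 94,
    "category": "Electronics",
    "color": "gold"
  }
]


Checking 7 records for duplicates:

  Row 1: Widget B ($467.85, qty 8)
  Row 2: Widget B ($475.15, qty 94)
  Row 3: Widget B ($467.85, qty 8) <-- DUPLICATE
  Row 4: Widget B ($467.85, qty 8) <-- DUPLICATE
  Row 5: Widget B ($63.13, qty 1)
  Row 6: Device N ($264.39, qty 14)
  Row 7: Widget B ($475.15, qty 94) <-- DUPLICATE

Duplicates found: 3
Unique records: 4

3 duplicates, 4 unique


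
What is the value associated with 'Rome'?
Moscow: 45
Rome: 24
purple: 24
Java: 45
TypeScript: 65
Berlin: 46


Looking up key 'Rome'
Value: 24

24


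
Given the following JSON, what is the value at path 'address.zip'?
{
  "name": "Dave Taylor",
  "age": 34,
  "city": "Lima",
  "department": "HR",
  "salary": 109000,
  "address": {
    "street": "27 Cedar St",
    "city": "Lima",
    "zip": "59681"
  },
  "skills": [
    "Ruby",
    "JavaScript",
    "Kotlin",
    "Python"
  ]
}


Query: address.zip
Path: address -> zip
Value: 59681

59681


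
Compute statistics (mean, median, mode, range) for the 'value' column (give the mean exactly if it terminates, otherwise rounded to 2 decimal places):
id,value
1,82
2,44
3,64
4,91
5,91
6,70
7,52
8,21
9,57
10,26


Data: [82, 44, 64, 91, 91, 70, 52, 21, 57, 26]
Count: 10
Sum: 598
Mean: 598/10 = 59.8
Sorted: [21, 26, 44, 52, 57, 64, 70, 82, 91, 91]
Median: 60.5
Mode: 91 (2 times)
Range: 91 - 21 = 70
Min: 21, Max: 91

mean=59.8, median=60.5, mode=91, range=70


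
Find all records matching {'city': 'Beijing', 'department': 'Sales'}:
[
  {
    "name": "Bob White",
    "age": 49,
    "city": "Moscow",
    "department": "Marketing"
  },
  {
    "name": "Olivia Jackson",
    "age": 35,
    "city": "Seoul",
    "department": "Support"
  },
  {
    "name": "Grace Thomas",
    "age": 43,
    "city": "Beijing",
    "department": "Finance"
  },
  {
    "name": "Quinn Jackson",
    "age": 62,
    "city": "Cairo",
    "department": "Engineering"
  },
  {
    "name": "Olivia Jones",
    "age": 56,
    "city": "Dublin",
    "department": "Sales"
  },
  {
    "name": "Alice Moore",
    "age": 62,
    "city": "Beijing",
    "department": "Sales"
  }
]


Search criteria: {'city': 'Beijing', 'department': 'Sales'}

Checking 6 records:
  Bob White: {city: Moscow, department: Marketing}
  Olivia Jackson: {city: Seoul, department: Support}
  Grace Thomas: {city: Beijing, department: Finance}
  Quinn Jackson: {city: Cairo, department: Engineering}
  Olivia Jones: {city: Dublin, department: Sales}
  Alice Moore: {city: Beijing, department: Sales} <-- MATCH

Matches: ["Alice Moore"]

["Alice Moore"]


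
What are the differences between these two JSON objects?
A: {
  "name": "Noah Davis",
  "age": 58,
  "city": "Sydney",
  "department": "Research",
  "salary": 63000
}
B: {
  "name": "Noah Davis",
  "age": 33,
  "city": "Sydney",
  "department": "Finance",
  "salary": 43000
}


Comparing each field (in key order):
  name: same
  age: DIFFERENT
  city: same
  department: DIFFERENT
  salary: DIFFERENT
Differences:
  age: 58 -> 33
  department: Research -> Finance
  salary: 63000 -> 43000

3 field(s) changed

3 changes: age, department, salary


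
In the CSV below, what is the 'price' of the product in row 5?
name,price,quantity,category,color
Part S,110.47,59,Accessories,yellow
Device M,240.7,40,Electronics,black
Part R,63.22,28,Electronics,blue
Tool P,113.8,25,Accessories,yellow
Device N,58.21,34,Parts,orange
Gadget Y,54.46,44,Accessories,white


Query: Row 5 ('Device N'), column 'price'
Value: 58.21

58.21


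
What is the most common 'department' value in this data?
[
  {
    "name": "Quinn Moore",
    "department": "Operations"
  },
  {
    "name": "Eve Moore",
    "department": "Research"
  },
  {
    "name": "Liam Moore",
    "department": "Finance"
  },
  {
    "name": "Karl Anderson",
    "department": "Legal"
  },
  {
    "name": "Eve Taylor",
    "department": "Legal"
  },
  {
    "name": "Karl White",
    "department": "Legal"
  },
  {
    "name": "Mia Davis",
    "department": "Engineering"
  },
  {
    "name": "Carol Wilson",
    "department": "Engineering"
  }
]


Counting 'department' values across 8 records:

  Legal: 3 ###
  Engineering: 2 ##
  Operations: 1 #
  Research: 1 #
  Finance: 1 #

Most common: Legal (3 times)

Legal (3 times)


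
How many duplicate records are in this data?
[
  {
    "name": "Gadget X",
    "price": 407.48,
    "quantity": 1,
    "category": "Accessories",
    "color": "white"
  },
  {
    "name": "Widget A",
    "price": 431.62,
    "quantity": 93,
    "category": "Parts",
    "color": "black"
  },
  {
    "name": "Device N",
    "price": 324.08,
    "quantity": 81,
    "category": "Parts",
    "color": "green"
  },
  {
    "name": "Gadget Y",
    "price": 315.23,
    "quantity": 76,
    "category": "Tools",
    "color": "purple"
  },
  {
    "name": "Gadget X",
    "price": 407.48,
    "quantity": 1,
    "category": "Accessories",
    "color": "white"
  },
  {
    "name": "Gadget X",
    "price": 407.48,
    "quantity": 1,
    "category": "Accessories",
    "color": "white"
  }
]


Checking 6 records for duplicates:

  Row 1: Gadget X ($407.48, qty 1)
  Row 2: Widget A ($431.62, qty 93)
  Row 3: Device N ($324.08, qty 81)
  Row 4: Gadget Y ($315.23, qty 76)
  Row 5: Gadget X ($407.48, qty 1) <-- DUPLICATE
  Row 6: Gadget X ($407.48, qty 1) <-- DUPLICATE

Duplicates found: 2
Unique records: 4

2 duplicates, 4 unique


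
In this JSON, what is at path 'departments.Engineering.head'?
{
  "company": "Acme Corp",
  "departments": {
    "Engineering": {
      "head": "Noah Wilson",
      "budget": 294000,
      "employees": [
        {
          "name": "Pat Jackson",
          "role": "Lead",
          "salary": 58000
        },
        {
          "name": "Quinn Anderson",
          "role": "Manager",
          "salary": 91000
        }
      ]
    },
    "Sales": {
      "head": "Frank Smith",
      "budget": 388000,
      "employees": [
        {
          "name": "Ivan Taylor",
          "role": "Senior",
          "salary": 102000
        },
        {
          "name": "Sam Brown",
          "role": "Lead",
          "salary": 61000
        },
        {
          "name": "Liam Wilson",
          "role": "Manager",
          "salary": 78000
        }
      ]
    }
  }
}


Path: departments.Engineering.head

Navigate:
  -> departments
  -> Engineering
  -> head = 'Noah Wilson'

Noah Wilson


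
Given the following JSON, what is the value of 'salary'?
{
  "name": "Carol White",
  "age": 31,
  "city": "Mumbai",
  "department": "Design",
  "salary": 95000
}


Looking up field 'salary'
Value: 95000

95000


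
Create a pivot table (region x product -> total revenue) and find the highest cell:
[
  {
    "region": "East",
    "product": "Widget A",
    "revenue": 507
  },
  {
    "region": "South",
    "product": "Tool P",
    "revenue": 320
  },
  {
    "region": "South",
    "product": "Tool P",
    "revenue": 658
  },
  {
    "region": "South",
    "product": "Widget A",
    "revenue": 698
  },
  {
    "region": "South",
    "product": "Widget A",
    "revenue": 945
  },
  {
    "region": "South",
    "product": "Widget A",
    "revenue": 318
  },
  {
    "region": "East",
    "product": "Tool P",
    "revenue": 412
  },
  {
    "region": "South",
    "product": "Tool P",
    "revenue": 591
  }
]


Pivot: region (rows) x product (columns) -> total revenue

     Tool P        Widget A    
East           412           507  
South         1569          1961  

Highest: South / Widget A = $1961

South / Widget A = $1961


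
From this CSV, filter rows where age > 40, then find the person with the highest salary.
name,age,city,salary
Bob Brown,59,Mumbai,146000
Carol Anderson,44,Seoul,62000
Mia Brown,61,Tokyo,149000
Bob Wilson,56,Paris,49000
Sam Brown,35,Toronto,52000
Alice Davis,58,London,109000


Filter: age > 40
Sort by: salary (descending)

Filtered records (5):
  Mia Brown, age 61, salary $149000
  Bob Brown, age 59, salary $146000
  Alice Davis, age 58, salary $109000
  Carol Anderson, age 44, salary $62000
  Bob Wilson, age 56, salary $49000

Highest salary: Mia Brown ($149000)

Mia Brown


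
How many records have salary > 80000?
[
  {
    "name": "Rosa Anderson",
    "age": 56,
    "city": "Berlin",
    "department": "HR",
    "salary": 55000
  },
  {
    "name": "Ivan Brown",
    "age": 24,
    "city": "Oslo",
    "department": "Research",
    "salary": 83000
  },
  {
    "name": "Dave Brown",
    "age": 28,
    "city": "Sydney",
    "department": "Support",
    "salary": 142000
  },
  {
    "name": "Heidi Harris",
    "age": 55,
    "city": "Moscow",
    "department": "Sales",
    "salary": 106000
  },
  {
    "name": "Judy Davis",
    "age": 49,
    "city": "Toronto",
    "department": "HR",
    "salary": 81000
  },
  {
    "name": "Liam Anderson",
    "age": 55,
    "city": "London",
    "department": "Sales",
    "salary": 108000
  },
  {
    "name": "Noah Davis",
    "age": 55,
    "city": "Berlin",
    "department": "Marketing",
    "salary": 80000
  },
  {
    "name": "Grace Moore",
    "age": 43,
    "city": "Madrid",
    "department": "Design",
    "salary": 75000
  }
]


Data: 8 records
Condition: salary > 80000

Checking each record:
  Rosa Anderson: 55000
  Ivan Brown: 83000 MATCH
  Dave Brown: 142000 MATCH
  Heidi Harris: 106000 MATCH
  Judy Davis: 81000 MATCH
  Liam Anderson: 108000 MATCH
  Noah Davis: 80000
  Grace Moore: 75000

Count: 5

5


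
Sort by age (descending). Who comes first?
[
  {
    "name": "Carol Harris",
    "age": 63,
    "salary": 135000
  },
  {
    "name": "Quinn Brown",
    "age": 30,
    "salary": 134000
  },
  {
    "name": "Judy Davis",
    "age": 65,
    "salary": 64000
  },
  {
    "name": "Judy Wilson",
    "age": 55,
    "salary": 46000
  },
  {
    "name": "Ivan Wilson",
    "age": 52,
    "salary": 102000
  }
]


Sort by: age (descending)

Sorted order:
  1. Judy Davis (age = 65)
  2. Carol Harris (age = 63)
  3. Judy Wilson (age = 55)
  4. Ivan Wilson (age = 52)
  5. Quinn Brown (age = 30)

First: Judy Davis

Judy Davis


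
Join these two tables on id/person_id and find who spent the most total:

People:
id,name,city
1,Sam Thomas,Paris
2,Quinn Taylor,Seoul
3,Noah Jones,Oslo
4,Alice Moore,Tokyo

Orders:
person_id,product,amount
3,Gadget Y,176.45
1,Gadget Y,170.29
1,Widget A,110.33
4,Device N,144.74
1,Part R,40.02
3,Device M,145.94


Join on: people.id = orders.person_id

Joined rows:
  Noah Jones (Oslo) bought Gadget Y for $176.45
  Sam Thomas (Paris) bought Gadget Y for $170.29
  Sam Thomas (Paris) bought Widget A for $110.33
  Alice Moore (Tokyo) bought Device N for $144.74
  Sam Thomas (Paris) bought Part R for $40.02
  Noah Jones (Oslo) bought Device M for $145.94

Total per person:
  Noah Jones: $322.39
  Sam Thomas: $320.64
  Alice Moore: $144.74

Top spender: Noah Jones ($322.39)

Noah Jones ($322.39)


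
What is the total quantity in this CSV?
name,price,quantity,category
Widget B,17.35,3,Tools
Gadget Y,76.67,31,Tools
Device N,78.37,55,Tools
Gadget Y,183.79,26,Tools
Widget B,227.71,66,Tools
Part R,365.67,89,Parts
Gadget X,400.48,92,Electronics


Computing total quantity:
Values: [3, 31, 55, 26, 66, 89, 92]
Sum = 362

362


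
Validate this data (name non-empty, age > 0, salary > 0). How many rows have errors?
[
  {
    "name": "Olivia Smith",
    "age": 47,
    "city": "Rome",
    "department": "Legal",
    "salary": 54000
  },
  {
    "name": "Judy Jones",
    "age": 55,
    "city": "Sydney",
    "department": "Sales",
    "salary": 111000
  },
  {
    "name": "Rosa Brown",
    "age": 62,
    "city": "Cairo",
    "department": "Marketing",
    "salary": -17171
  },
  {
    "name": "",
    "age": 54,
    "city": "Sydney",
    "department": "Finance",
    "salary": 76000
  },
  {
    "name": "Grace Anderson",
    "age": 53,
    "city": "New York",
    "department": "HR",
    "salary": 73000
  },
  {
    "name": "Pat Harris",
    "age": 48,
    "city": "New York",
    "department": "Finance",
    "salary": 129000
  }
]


Validating 6 records:
Rules: name non-empty, age > 0, salary > 0

  Row 1 (Olivia Smith): OK
  Row 2 (Judy Jones): OK
  Row 3 (Rosa Brown): negative salary: -17171
  Row 4 (???): empty name
  Row 5 (Grace Anderson): OK
  Row 6 (Pat Harris): OK

Total errors: 2

2 errors


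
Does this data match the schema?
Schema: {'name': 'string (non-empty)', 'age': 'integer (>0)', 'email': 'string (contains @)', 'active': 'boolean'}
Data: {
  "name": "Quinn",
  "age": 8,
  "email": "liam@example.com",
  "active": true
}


Validating each field against schema:
  name: OK (non-empty string)
  age: OK (positive integer)
  email: OK (string with @)
  active: OK (boolean)

Result: VALID

VALID


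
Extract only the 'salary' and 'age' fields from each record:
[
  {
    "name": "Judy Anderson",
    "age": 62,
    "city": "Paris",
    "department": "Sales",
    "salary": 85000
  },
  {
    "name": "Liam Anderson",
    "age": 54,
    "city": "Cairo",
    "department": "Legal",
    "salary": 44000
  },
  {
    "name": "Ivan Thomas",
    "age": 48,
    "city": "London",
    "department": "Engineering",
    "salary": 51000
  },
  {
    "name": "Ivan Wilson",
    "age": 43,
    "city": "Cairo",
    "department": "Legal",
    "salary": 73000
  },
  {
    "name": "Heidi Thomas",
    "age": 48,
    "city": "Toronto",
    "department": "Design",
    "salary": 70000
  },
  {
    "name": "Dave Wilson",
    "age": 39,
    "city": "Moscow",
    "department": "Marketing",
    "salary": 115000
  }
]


Original: 6 records with fields: name, age, city, department, salary
Keep: ['salary', 'age']
Drop: ['name', 'city', 'department']
Result: 6 records, 2 fields each

[
  {
    "salary": 85000,
    "age": 62
  },
  {
    "salary": 44000,
    "age": 54
  },
  {
    "salary": 51000,
    "age": 48
  },
  {
    "salary": 73000,
    "age": 43
  },
  {
    "salary": 70000,
    "age": 48
  },
  {
    "salary": 115000,
    "age": 39
  }
]


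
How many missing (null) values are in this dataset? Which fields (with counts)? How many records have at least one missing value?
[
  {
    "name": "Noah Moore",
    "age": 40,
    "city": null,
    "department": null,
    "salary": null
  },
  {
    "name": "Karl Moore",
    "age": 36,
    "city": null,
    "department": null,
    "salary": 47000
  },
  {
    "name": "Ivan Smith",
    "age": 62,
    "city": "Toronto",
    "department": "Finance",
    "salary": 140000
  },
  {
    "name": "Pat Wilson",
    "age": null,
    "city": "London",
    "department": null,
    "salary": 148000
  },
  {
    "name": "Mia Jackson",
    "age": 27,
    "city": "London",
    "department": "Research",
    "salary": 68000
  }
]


Checking for missing (null) values in 5 records:

  Noah Moore: city, department, salary
  Karl Moore: city, department
  Ivan Smith: complete
  Pat Wilson: age, department
  Mia Jackson: complete

Per field:
  name: 0 missing
  age: 1 missing
  city: 2 missing
  department: 3 missing
  salary: 1 missing

Total missing values: 7
Records with any missing: 3

7 missing values (age: 1, city: 2, department: 3, salary: 1); 3 incomplete records


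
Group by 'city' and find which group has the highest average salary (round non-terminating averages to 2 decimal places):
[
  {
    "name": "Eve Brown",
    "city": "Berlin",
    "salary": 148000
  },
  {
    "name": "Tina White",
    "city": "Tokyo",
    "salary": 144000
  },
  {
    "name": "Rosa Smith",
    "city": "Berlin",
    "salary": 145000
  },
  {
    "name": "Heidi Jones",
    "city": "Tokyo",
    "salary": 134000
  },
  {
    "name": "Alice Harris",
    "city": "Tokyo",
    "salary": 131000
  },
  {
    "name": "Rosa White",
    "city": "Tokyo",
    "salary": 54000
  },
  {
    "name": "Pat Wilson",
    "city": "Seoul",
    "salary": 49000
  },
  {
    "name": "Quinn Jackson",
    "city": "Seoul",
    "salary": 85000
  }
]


Group by: city

Groups:
  Berlin: 2 people, avg salary = 293000/2 = $146500
  Seoul: 2 people, avg salary = 134000/2 = $67000
  Tokyo: 4 people, avg salary = 463000/4 = $115750

Highest average salary: Berlin ($146500)

Berlin ($146500)


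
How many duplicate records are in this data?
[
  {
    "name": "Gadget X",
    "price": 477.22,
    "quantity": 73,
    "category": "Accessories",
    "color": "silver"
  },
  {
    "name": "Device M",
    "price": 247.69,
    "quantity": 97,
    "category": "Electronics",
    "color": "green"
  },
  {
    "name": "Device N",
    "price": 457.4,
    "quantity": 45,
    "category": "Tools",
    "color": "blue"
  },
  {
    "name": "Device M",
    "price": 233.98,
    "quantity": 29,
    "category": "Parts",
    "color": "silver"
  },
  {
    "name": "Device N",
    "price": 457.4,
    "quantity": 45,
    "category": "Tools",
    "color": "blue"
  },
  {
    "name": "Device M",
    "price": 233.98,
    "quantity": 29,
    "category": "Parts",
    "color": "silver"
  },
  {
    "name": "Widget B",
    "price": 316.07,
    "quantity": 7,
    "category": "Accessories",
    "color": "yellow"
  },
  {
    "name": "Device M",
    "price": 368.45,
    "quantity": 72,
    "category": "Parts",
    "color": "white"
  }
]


Checking 8 records for duplicates:

  Row 1: Gadget X ($477.22, qty 73)
  Row 2: Device M ($247.69, qty 97)
  Row 3: Device N ($457.4, qty 45)
  Row 4: Device M ($233.98, qty 29)
  Row 5: Device N ($457.4, qty 45) <-- DUPLICATE
  Row 6: Device M ($233.98, qty 29) <-- DUPLICATE
  Row 7: Widget B ($316.07, qty 7)
  Row 8: Device M ($368.45, qty 72)

Duplicates found: 2
Unique records: 6

2 duplicates, 6 unique


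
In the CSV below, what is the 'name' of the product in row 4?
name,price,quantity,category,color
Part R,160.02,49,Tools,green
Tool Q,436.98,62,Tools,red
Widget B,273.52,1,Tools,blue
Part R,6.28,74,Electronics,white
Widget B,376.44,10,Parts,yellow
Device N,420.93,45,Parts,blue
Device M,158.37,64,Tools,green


Query: Row 4 ('Part R'), column 'name'
Value: Part R

Part R


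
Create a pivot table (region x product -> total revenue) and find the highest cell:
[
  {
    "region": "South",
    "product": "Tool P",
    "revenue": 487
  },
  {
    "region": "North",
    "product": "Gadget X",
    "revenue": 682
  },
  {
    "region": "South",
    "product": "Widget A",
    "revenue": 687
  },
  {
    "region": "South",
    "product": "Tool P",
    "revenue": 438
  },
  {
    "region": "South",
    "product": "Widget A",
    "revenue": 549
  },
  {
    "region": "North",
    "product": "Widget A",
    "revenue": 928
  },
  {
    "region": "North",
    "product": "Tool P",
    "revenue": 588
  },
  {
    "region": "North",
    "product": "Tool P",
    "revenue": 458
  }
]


Pivot: region (rows) x product (columns) -> total revenue

     Gadget X      Tool P        Widget A    
North          682          1046           928  
South            0           925          1236  

Highest: South / Widget A = $1236

South / Widget A = $1236


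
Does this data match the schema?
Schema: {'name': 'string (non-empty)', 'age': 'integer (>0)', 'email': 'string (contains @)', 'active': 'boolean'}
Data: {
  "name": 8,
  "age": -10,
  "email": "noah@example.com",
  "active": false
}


Validating each field against schema:
  name: FAIL (8 is not a string)
  age: FAIL (-10 is not > 0)
  email: OK (string with @)
  active: OK (boolean)

Result: INVALID (2 errors: name, age)

INVALID (2 errors: name, age)


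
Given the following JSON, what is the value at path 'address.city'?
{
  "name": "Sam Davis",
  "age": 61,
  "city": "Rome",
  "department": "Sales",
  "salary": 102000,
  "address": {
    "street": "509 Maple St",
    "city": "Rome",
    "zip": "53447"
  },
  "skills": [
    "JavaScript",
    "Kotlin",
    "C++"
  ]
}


Query: address.city
Path: address -> city
Value: Rome

Rome


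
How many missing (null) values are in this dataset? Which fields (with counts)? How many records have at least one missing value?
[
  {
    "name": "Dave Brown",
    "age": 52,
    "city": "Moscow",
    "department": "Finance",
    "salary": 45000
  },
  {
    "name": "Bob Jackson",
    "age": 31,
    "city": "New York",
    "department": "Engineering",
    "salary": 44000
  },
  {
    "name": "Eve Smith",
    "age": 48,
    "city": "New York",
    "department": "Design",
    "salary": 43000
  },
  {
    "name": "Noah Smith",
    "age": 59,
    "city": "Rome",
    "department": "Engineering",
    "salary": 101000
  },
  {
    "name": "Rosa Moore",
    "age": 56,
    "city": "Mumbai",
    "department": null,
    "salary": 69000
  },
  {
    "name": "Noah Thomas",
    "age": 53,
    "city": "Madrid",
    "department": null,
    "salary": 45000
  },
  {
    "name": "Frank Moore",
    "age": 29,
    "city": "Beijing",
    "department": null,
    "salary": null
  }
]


Checking for missing (null) values in 7 records:

  Dave Brown: complete
  Bob Jackson: complete
  Eve Smith: complete
  Noah Smith: complete
  Rosa Moore: department
  Noah Thomas: department
  Frank Moore: department, salary

Per field:
  name: 0 missing
  age: 0 missing
  city: 0 missing
  department: 3 missing
  salary: 1 missing

Total missing values: 4
Records with any missing: 3

4 missing values (department: 3, salary: 1); 3 incomplete records


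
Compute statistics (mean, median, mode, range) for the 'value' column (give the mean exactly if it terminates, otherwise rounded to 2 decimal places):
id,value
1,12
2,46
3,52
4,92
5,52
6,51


Data: [12, 46, 52, 92, 52, 51]
Count: 6
Sum: 305
Mean: 305/6 ≈ 50.83 (rounded to 2 decimal places)
Sorted: [12, 46, 51, 52, 52, 92]
Median: 51.5
Mode: 52 (2 times)
Range: 92 - 12 = 80
Min: 12, Max: 92

mean≈50.83, median=51.5, mode=52, range=80


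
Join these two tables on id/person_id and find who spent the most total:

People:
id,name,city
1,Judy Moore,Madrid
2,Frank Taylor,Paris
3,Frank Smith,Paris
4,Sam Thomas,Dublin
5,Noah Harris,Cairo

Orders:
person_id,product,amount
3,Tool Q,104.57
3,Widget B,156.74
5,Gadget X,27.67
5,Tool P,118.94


Join on: people.id = orders.person_id

Joined rows:
  Frank Smith (Paris) bought Tool Q for $104.57
  Frank Smith (Paris) bought Widget B for $156.74
  Noah Harris (Cairo) bought Gadget X for $27.67
  Noah Harris (Cairo) bought Tool P for $118.94

Total per person:
  Frank Smith: $261.31
  Noah Harris: $146.61

Top spender: Frank Smith ($261.31)

Frank Smith ($261.31)


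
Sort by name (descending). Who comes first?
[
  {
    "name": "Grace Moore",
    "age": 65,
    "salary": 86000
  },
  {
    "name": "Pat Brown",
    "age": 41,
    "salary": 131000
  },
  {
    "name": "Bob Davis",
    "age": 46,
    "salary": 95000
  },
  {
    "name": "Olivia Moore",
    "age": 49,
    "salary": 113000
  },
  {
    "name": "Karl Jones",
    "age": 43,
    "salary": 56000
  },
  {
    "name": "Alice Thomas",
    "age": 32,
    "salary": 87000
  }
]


Sort by: name (descending)

Sorted order:
  1. Pat Brown (name = Pat Brown)
  2. Olivia Moore (name = Olivia Moore)
  3. Karl Jones (name = Karl Jones)
  4. Grace Moore (name = Grace Moore)
  5. Bob Davis (name = Bob Davis)
  6. Alice Thomas (name = Alice Thomas)

First: Pat Brown

Pat Brown


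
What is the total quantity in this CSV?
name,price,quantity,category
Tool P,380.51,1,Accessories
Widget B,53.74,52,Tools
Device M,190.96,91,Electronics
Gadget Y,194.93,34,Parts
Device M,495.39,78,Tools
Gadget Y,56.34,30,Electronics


Computing total quantity:
Values: [1, 52, 91, 34, 78, 30]
Sum = 286

286


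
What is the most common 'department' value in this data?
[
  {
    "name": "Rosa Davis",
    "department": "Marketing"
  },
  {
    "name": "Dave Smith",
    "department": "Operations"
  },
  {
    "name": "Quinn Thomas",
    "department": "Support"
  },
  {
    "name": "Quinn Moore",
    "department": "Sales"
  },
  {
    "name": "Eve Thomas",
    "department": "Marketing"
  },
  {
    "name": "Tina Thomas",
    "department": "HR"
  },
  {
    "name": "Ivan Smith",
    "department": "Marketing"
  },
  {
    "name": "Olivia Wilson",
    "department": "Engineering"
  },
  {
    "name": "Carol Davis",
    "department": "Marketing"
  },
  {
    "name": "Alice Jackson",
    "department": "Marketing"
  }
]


Counting 'department' values across 10 records:

  Marketing: 5 #####
  Operations: 1 #
  Support: 1 #
  Sales: 1 #
  HR: 1 #
  Engineering: 1 #

Most common: Marketing (5 times)

Marketing (5 times)


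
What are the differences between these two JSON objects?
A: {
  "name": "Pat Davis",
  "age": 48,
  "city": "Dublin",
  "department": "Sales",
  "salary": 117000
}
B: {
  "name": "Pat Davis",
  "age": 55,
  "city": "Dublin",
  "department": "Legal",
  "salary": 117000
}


Comparing each field (in key order):
  name: same
  age: DIFFERENT
  city: same
  department: DIFFERENT
  salary: same
Differences:
  age: 48 -> 55
  department: Sales -> Legal

2 field(s) changed

2 changes: age, department
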